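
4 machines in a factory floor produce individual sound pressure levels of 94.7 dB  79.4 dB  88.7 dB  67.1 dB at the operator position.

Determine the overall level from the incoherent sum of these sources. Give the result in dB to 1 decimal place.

95.8 dB

Converting to relative power and adding: 10^(94.7/10) + 10^(79.4/10) + 10^(88.7/10) + 10^(67.1/10) = 3.785e+09.
L_total = 10·log₁₀(3.785e+09) = 95.8 dB.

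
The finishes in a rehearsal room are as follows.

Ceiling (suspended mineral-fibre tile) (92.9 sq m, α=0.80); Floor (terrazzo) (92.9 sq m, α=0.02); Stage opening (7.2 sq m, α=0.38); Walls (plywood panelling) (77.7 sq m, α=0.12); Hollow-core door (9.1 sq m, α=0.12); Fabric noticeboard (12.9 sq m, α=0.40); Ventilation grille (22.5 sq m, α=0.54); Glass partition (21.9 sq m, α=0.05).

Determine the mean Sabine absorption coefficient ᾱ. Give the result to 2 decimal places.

S = Σ Sᵢ = 92.9 + 92.9 + 7.2 + 77.7 + 9.1 + 12.9 + 22.5 + 21.9 = 337.1 sq m.
Σ(Sᵢαᵢ) = 92.9·0.80 + 92.9·0.02 + 7.2·0.38 + 77.7·0.12 + 9.1·0.12 + 12.9·0.40 + 22.5·0.54 + 21.9·0.05 = 107.735.
ᾱ = 107.735 / 337.1 = 0.32.

0.32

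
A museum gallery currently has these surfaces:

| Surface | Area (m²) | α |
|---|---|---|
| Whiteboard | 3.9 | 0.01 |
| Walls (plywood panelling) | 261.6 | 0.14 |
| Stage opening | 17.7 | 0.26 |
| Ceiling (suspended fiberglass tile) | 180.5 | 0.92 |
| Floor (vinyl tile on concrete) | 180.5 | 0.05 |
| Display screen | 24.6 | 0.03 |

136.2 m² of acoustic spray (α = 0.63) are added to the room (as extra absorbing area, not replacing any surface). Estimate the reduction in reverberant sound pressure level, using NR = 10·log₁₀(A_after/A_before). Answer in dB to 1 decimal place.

1.4 dB

A_before = Σ Sᵢαᵢ = 3.9*0.01 + 261.6*0.14 + 17.7*0.26 + 180.5*0.92 + 180.5*0.05 + 24.6*0.03 = 217.088 sabins.
Added absorption = 136.2 × 0.63 = 85.806 sabins.
A_after = 217.088 + 85.806 = 302.894 sabins.
Reduction = 10 log₁₀(A_after/A_before) = 10 log₁₀(1.3953) = 1.4 dB.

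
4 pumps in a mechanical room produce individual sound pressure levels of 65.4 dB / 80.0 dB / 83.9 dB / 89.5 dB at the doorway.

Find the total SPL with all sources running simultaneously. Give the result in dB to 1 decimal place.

Sum in the linear (power) domain: Σ 10^(Lᵢ/10) = 10^(65.4/10) + 10^(80.0/10) + 10^(83.9/10) + 10^(89.5/10) = 1.24e+09.
Combined level = 10 log₁₀(1.24e+09) = 90.9 dB.

90.9 dB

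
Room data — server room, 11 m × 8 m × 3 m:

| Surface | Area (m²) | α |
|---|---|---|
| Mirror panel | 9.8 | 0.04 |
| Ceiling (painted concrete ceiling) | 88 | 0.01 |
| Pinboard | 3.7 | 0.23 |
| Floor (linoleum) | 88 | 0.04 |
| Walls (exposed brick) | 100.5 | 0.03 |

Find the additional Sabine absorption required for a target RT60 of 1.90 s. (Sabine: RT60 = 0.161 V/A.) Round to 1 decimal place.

A₁ = Σ Sᵢαᵢ = 9.8*0.04 + 88*0.01 + 3.7*0.23 + 88*0.04 + 100.5*0.03 = 8.658 sabins.
V = 264 m³. Required absorption A₂ = 0.161 × 264 / 1.90 = 22.371 sabins.
Shortfall: 22.371 − 8.658 = 13.7 sabins.

13.7 sabins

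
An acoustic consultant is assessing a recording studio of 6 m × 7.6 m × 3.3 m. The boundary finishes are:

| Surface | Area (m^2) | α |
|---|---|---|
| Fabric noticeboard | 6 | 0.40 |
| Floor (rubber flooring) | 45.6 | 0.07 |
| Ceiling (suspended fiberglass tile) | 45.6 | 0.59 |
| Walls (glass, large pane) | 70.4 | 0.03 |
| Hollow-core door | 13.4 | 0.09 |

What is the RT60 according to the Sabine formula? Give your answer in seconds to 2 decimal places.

Equivalent absorption area: A = 6×0.40 + 45.6×0.07 + 45.6×0.59 + 70.4×0.03 + 13.4×0.09 = 35.814 m^2.
Volume V = 6 × 7.6 × 3.3 = 150.48 m³.
T = 0.161 V/A = 0.161·150.48/35.814 = 0.68 s.

0.68 sec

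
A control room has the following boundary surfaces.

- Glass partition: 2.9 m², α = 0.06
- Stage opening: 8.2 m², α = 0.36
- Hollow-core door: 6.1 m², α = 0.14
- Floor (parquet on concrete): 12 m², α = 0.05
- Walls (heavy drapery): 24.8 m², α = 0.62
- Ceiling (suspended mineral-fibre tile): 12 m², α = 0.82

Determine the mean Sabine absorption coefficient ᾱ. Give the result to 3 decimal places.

0.451

Total surface area S = 66.0 m².
Weighted sum Σ Sα = 29.796.
ᾱ = 29.796 / 66.0 = 0.451.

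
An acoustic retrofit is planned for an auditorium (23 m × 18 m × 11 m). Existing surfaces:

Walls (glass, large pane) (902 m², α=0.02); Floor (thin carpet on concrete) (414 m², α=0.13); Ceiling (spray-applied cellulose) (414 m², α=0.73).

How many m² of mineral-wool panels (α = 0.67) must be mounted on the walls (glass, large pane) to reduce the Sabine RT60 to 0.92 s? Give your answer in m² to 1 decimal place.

Summing Sᵢαᵢ: 18.040 + 53.820 + 302.220 → A₁ = 374.080 sabins.
Required A₂ = 0.161·4554/0.92 = 796.950 sabins.
ΔA needed = 796.950 − 374.080 = 422.870 sabins.
Net gain per m²: Δα = 0.67 − 0.02 = 0.65.
Panel area = 422.870 / 0.65 = 650.6 m².

650.6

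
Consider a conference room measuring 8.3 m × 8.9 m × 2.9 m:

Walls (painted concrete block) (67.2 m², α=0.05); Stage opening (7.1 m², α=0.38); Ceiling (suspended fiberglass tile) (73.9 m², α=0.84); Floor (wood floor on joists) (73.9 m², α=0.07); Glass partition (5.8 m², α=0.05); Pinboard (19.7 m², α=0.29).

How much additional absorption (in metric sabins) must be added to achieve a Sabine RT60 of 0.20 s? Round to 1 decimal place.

Total absorption A₁ = 67.2·0.05 + 7.1·0.38 + 73.9·0.84 + 73.9·0.07 + 5.8·0.05 + 19.7·0.29
  = 3.360 + 2.698 + 62.076 + 5.173 + 0.290 + 5.713 = 79.310 m² sabins.
Target A₂ = 0.161·214.223/0.20 = 172.450 sabins (V = 214.223 m³).
Shortfall: 172.450 − 79.310 = 93.1 sabins.

93.1 sabins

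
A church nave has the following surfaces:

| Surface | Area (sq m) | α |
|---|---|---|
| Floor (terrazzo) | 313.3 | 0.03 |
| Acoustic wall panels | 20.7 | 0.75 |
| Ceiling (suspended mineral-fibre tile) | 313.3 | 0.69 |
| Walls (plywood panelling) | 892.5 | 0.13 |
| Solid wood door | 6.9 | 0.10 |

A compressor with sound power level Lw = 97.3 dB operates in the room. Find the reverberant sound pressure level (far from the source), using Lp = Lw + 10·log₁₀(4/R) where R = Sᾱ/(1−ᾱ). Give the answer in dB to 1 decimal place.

76.6 dB

A = 357.816 sabins; S = 1546.7 sq m.
ᾱ = 0.2313, so room constant R = A/(1−ᾱ) = 465.482 sq m.
Lp = Lw + 10 log₁₀(4/R) = 97.3 -20.66 = 76.6 dB.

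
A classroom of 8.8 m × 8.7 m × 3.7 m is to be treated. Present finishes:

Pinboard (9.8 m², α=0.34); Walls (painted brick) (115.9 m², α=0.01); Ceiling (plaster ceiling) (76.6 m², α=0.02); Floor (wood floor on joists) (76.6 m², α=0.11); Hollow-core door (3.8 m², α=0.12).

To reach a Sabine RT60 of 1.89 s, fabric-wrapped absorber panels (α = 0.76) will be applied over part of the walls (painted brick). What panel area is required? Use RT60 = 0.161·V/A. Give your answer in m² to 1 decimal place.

12.3

Summing Sᵢαᵢ: 3.332 + 1.159 + 1.532 + 8.426 + 0.456 → A₁ = 14.905 sabins.
V = 283.272 m³. Target absorption A₂ = 0.161 × 283.272 / 1.89 = 24.131 sabins.
ΔA needed = 24.131 − 14.905 = 9.226 sabins.
Each m² of panel replacing the walls (painted brick) adds (0.76 − 0.01) = 0.75 sabins.
Panel area = 9.226 / 0.75 = 12.3 m².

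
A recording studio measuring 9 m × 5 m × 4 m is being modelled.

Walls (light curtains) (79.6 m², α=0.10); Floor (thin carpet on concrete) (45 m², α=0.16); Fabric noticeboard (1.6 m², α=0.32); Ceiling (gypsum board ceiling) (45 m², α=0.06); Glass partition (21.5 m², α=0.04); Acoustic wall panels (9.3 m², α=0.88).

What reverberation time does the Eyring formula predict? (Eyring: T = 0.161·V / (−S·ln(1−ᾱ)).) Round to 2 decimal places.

S = Σ Sᵢ = 202.0 m².
Σ(Sᵢαᵢ) = 79.6×0.10 + 45×0.16 + 1.6×0.32 + 45×0.06 + 21.5×0.04 + 9.3×0.88 = 27.416.
Mean coefficient ᾱ = A/S = 0.1357.
Eyring denominator: −S ln(1−ᾱ) = 29.459.
V = 9 × 5 × 4 = 180 m³.
T = 0.161·V/[−S·ln(1−ᾱ)] = 0.161·180/29.459 = 0.98 s.

0.98 seconds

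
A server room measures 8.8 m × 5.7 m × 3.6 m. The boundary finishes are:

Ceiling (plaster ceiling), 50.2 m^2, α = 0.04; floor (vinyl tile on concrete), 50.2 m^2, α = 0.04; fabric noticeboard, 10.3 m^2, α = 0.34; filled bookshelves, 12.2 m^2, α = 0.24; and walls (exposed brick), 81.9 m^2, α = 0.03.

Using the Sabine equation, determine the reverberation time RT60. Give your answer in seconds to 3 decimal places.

2.253 seconds

Total absorption A = 50.2*0.04 + 50.2*0.04 + 10.3*0.34 + 12.2*0.24 + 81.9*0.03
  = 2.008 + 2.008 + 3.502 + 2.928 + 2.457 = 12.903 m^2 sabins.
Room volume: 180.576 m³.
Sabine: RT60 = 0.161 × 180.576 / 12.903 = 2.253 s.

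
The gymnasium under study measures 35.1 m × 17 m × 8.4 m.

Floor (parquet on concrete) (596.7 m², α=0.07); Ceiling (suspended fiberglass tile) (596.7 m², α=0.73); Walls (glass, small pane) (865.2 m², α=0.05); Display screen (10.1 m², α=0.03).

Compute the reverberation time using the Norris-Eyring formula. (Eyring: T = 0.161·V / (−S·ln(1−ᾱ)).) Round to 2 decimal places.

1.34 s

S = Σ Sᵢ = 2068.7 m².
Σ(Sᵢαᵢ) = 596.7·0.07 + 596.7·0.73 + 865.2·0.05 + 10.1·0.03 = 520.923.
Mean coefficient ᾱ = A/S = 0.2518.
−S·ln(1−ᾱ) = −2068.7 × ln(1 − 0.2518) = 600.099.
V = 35.1 × 17 × 8.4 = 5012.28 m³.
T = 0.161·V/[−S·ln(1−ᾱ)] = 0.161·5012.28/600.099 = 1.34 s.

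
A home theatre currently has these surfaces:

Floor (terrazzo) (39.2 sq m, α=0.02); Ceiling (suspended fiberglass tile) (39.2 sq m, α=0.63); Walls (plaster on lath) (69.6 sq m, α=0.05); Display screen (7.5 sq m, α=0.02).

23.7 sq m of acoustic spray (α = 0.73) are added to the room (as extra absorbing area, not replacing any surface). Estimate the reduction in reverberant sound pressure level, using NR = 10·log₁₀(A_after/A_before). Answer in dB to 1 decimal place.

Total absorption A_before = 39.2·0.02 + 39.2·0.63 + 69.6·0.05 + 7.5·0.02
  = 0.784 + 24.696 + 3.480 + 0.150 = 29.110 sq m sabins.
Treatment contributes 23.7·0.73 = 17.301 sabins.
New total A_after = 46.411 sabins.
Reduction = 10 log₁₀(A_after/A_before) = 10 log₁₀(1.5943) = 2.0 dB.

2.0 dB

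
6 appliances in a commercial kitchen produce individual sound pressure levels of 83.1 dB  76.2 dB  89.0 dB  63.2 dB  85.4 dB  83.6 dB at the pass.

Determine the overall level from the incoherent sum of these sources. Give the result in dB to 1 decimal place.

Converting to relative power and adding: 10^(83.1/10) + 10^(76.2/10) + 10^(89.0/10) + 10^(63.2/10) + 10^(85.4/10) + 10^(83.6/10) = 1.618e+09.
L_total = 10·log₁₀(1.618e+09) = 92.1 dB.

92.1 dB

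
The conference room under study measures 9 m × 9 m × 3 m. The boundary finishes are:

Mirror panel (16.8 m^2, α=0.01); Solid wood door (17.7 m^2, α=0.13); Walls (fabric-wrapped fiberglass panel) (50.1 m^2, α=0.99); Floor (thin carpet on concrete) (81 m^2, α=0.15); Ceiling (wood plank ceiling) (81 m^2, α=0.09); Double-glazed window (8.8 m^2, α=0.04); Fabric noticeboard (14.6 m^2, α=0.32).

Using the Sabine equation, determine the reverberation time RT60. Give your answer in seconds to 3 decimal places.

Equivalent absorption area: A = 16.8·0.01 + 17.7·0.13 + 50.1·0.99 + 81·0.15 + 81·0.09 + 8.8·0.04 + 14.6·0.32 = 76.532 m^2.
Room volume: 243 m³.
RT60 = 0.161 · V / A = 0.161 × 243 / 76.532 = 0.511 s.

0.511 sec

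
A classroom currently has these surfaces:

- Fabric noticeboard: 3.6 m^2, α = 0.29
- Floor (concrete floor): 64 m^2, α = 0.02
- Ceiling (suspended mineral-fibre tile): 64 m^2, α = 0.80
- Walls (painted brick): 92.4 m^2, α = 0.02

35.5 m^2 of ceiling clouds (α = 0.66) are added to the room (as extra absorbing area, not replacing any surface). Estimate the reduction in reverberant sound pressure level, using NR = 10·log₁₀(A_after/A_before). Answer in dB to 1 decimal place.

Equivalent absorption area: A_before = 3.6·0.29 + 64·0.02 + 64·0.80 + 92.4·0.02 = 55.372 m^2.
Added absorption = 35.5 × 0.66 = 23.430 sabins.
New total A_after = 78.802 sabins.
NR = 10·log₁₀(78.802/55.372) = 1.5 dB.

1.5 dB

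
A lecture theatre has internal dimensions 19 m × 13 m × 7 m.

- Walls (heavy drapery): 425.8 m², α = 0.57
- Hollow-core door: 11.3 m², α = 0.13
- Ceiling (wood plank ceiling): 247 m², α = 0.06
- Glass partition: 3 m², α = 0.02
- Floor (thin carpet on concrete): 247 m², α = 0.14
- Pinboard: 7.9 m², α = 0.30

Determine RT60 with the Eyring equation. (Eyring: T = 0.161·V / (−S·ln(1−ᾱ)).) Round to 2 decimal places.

0.78 sec

S = Σ Sᵢ = 942.0 m².
Σ(Sᵢαᵢ) = 425.8×0.57 + 11.3×0.13 + 247×0.06 + 3×0.02 + 247×0.14 + 7.9×0.30 = 296.005.
Mean coefficient ᾱ = A/S = 0.3142.
Eyring denominator: −S ln(1−ᾱ) = 355.293.
V = 19 × 13 × 7 = 1729 m³.
RT60 = 0.161 × 1729 / 355.293 = 0.78 s.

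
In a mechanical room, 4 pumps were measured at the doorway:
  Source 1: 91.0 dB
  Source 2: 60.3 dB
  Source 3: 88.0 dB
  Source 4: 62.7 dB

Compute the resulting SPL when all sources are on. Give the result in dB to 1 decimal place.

92.8 dB

Sum in the linear (power) domain: Σ 10^(Lᵢ/10) = 10^(91.0/10) + 10^(60.3/10) + 10^(88.0/10) + 10^(62.7/10) = 1.893e+09.
Combined level = 10 log₁₀(1.893e+09) = 92.8 dB.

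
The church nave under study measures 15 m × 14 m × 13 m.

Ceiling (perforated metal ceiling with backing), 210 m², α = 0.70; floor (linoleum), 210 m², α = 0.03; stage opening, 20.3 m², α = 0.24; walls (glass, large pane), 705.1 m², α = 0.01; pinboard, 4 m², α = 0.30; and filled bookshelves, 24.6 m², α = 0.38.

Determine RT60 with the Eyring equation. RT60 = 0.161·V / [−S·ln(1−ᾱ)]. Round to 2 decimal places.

2.31 s

S = Σ Sᵢ = 1174.0 m².
Absorption A = 210·0.70 + 210·0.03 + 20.3·0.24 + 705.1·0.01 + 4·0.30 + 24.6·0.38 = 175.771 sabins.
Mean coefficient ᾱ = A/S = 0.1497.
Eyring denominator: −S ln(1−ᾱ) = 190.383.
V = 15 × 14 × 13 = 2730 m³.
T = 0.161·V/[−S·ln(1−ᾱ)] = 0.161·2730/190.383 = 2.31 s.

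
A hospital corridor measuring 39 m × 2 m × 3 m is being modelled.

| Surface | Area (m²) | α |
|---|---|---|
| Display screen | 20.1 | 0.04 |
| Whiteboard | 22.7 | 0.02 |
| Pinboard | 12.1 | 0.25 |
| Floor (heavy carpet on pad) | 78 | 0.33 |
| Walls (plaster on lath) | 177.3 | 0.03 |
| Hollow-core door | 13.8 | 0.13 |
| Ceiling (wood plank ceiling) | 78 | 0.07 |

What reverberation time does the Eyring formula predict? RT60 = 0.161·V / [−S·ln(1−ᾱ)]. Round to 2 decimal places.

0.84 seconds

Total surface area S = 20.1 + 22.7 + 12.1 + 78 + 177.3 + 13.8 + 78 = 402.0 m².
Absorption A = 20.1·0.04 + 22.7·0.02 + 12.1·0.25 + 78·0.33 + 177.3·0.03 + 13.8·0.13 + 78·0.07 = 42.596 sabins.
Mean coefficient ᾱ = A/S = 0.1060.
−S·ln(1−ᾱ) = −402.0 × ln(1 − 0.1060) = 45.044.
V = 39 × 2 × 3 = 234 m³.
T = 0.161·V/[−S·ln(1−ᾱ)] = 0.161·234/45.044 = 0.84 s.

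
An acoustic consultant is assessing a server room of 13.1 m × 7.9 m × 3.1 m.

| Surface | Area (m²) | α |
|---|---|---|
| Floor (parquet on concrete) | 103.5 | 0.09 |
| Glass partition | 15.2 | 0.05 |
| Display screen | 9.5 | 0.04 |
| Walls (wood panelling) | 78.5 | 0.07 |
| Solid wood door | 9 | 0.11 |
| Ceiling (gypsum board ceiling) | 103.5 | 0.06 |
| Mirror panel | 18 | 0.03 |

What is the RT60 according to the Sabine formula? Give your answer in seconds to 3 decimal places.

Total absorption A = 103.5*0.09 + 15.2*0.05 + 9.5*0.04 + 78.5*0.07 + 9*0.11 + 103.5*0.06 + 18*0.03
  = 9.315 + 0.760 + 0.380 + 5.495 + 0.990 + 6.210 + 0.540 = 23.690 m² sabins.
V = 13.1·7.9·3.1 = 320.819 m³.
T = 0.161 V/A = 0.161·320.819/23.690 = 2.180 s.

2.180 sec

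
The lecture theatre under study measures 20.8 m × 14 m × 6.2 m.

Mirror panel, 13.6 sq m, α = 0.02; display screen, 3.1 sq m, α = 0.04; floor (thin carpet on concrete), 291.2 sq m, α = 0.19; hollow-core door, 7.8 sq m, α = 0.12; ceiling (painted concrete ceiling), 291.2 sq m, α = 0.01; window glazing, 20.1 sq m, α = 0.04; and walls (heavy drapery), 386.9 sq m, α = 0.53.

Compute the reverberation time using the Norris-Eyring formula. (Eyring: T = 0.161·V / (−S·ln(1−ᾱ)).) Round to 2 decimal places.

0.94 seconds

S = Σ Sᵢ = 1013.9 sq m.
Σ(Sᵢαᵢ) = 13.6×0.02 + 3.1×0.04 + 291.2×0.19 + 7.8×0.12 + 291.2×0.01 + 20.1×0.04 + 386.9×0.53 = 265.433.
ᾱ = 265.433 / 1013.9 = 0.2618.
Eyring denominator: −S ln(1−ᾱ) = 307.760.
V = 20.8 × 14 × 6.2 = 1805.44 m³.
T = 0.161·V/[−S·ln(1−ᾱ)] = 0.161·1805.44/307.760 = 0.94 s.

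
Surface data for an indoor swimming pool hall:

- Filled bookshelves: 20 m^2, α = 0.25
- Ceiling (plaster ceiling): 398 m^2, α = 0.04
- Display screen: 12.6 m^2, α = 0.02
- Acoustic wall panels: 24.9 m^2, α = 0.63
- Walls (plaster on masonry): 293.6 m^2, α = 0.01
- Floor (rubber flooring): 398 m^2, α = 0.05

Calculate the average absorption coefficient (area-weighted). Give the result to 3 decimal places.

0.052

S = Σ Sᵢ = 20 + 398 + 12.6 + 24.9 + 293.6 + 398 = 1147.1 m^2.
Σ(Sᵢαᵢ) = 20*0.25 + 398*0.04 + 12.6*0.02 + 24.9*0.63 + 293.6*0.01 + 398*0.05 = 59.695.
ᾱ = A/S = 0.052.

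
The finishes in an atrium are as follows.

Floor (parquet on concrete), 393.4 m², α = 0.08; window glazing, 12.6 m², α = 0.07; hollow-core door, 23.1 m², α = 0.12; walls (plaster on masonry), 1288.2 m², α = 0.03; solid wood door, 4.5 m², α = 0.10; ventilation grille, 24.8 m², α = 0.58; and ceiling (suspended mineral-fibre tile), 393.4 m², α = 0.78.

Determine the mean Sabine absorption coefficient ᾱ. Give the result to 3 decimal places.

Total surface area S = 2140.0 m².
Weighted sum Σ Sα = 395.458.
ᾱ = A/S = 0.185.

0.185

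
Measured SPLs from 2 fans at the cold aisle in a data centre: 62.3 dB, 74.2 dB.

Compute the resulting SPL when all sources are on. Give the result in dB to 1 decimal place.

74.5 dB

Converting to relative power and adding: 10^(62.3/10) + 10^(74.2/10) = 2.8e+07.
Combined level = 10 log₁₀(2.8e+07) = 74.5 dB.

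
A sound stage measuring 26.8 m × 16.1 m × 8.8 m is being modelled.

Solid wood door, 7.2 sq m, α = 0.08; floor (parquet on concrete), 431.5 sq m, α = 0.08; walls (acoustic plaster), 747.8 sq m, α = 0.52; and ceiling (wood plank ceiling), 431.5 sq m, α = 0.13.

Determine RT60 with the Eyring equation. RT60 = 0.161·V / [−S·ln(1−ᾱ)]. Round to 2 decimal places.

1.07 sec

S = Σ Sᵢ = 1618.0 sq m.
Σ(Sᵢαᵢ) = 7.2·0.08 + 431.5·0.08 + 747.8·0.52 + 431.5·0.13 = 480.047.
Mean coefficient ᾱ = A/S = 0.2967.
Eyring denominator: −S ln(1−ᾱ) = 569.490.
V = 26.8 × 16.1 × 8.8 = 3797.024 m³.
T = 0.161·V/[−S·ln(1−ᾱ)] = 0.161·3797.024/569.490 = 1.07 s.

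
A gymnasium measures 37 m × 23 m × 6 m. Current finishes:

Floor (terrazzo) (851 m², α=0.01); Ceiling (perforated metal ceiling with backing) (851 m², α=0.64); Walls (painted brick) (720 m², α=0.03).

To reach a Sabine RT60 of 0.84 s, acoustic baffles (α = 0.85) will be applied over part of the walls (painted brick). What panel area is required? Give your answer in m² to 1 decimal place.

Total absorption A₁ = 851·0.01 + 851·0.64 + 720·0.03
  = 8.510 + 544.640 + 21.600 = 574.750 m² sabins.
V = 5106 m³. Target absorption A₂ = 0.161 × 5106 / 0.84 = 978.650 sabins.
Absorption to add: 978.650 − 574.750 = 403.900 sabins.
Each m² of panel replacing the walls (painted brick) adds (0.85 − 0.03) = 0.82 sabins.
Panel area = 403.900 / 0.82 = 492.6 m².

492.6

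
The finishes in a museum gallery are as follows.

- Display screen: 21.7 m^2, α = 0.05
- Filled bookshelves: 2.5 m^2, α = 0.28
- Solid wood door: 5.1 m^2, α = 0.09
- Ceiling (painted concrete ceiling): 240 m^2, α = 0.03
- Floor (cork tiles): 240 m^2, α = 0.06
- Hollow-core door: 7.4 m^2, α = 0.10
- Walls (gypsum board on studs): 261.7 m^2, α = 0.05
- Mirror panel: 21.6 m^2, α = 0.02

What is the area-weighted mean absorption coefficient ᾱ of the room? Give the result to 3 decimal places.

0.048

S = Σ Sᵢ = 21.7 + 2.5 + 5.1 + 240 + 240 + 7.4 + 261.7 + 21.6 = 800.0 m^2.
Σ(Sᵢαᵢ) = 21.7×0.05 + 2.5×0.28 + 5.1×0.09 + 240×0.03 + 240×0.06 + 7.4×0.10 + 261.7×0.05 + 21.6×0.02 = 38.101.
ᾱ = A/S = 0.048.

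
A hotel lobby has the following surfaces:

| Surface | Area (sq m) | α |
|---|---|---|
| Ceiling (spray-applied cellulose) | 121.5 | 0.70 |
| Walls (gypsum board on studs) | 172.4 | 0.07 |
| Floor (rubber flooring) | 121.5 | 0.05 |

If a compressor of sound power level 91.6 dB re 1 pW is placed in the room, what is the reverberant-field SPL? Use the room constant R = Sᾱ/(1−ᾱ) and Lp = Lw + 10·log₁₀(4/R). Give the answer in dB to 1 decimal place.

Σ(Sᵢαᵢ) = 121.5×0.70 + 172.4×0.07 + 121.5×0.05 = 103.193; total area S = 415.4 sq m.
ᾱ = 0.2484, so room constant R = A/(1−ᾱ) = 137.298 sq m.
Lp = 91.6 + 10·log₁₀(4/137.298) = 91.6 + (-15.36) = 76.2 dB.

76.2 dB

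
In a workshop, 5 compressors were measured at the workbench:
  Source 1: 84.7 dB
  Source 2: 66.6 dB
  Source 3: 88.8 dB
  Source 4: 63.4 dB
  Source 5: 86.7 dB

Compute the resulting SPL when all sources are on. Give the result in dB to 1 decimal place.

Sum in the linear (power) domain: Σ 10^(Lᵢ/10) = 10^(84.7/10) + 10^(66.6/10) + 10^(88.8/10) + 10^(63.4/10) + 10^(86.7/10) = 1.528e+09.
L_total = 10·log₁₀(1.528e+09) = 91.8 dB.

91.8 dB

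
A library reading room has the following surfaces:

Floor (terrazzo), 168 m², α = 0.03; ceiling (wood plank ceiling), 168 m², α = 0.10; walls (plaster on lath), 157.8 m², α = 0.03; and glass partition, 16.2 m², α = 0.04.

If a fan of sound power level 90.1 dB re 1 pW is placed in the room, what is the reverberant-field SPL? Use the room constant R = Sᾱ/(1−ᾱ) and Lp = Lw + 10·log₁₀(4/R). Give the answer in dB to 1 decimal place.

Σ(Sᵢαᵢ) = 168·0.03 + 168·0.10 + 157.8·0.03 + 16.2·0.04 = 27.222; total area S = 510.0 m².
ᾱ = 0.0534, so room constant R = A/(1−ᾱ) = 28.758 m².
Lp = Lw + 10 log₁₀(4/R) = 90.1 -8.57 = 81.5 dB.

81.5 dB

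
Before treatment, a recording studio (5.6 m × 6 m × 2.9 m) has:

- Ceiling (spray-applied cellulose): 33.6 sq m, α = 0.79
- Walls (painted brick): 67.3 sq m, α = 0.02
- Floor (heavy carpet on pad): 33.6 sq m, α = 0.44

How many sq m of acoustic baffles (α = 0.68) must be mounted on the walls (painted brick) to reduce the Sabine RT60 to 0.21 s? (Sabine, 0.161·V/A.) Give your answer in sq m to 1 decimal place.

48.5

Equivalent absorption area: A₁ = 33.6*0.79 + 67.3*0.02 + 33.6*0.44 = 42.674 sq m.
V = 97.44 m³. Target absorption A₂ = 0.161 × 97.44 / 0.21 = 74.704 sabins.
ΔA needed = 74.704 − 42.674 = 32.030 sabins.
Each sq m of panel replacing the walls (painted brick) adds (0.68 − 0.02) = 0.66 sabins.
Panel area = 32.030 / 0.66 = 48.5 sq m.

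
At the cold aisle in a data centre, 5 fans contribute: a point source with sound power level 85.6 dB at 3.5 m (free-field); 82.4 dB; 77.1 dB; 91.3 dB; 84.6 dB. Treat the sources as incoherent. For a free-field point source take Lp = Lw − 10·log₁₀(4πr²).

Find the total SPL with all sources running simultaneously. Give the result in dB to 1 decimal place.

92.7 dB

Source at 3.5 m: Lp = 85.6 − 10·log₁₀(4π·3.5²) = 85.6 − 10·log₁₀(153.938) = 63.7 dB.
Σ 10^(Lᵢ/10) = 1.865e+09.
L_total = 10·log₁₀(1.865e+09) = 92.7 dB.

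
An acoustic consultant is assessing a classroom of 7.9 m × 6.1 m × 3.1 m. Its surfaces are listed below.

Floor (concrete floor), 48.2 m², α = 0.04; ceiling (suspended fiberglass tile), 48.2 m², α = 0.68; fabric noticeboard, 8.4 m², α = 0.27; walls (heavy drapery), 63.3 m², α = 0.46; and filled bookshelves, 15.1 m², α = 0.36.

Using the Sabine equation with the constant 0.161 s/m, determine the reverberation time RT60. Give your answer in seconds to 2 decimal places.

0.34 sec

Summing Sᵢαᵢ: 1.928 + 32.776 + 2.268 + 29.118 + 5.436 → A = 71.526 sabins.
Room volume: 149.389 m³.
Sabine: RT60 = 0.161 × 149.389 / 71.526 = 0.34 s.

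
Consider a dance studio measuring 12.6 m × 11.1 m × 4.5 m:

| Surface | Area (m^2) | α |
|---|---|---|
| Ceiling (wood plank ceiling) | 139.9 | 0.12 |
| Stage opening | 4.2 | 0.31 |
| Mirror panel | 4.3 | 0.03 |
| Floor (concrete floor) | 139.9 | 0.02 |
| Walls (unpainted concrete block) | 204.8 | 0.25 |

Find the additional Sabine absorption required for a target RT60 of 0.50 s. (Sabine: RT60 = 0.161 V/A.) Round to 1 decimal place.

Summing Sᵢαᵢ: 16.788 + 1.302 + 0.129 + 2.798 + 51.200 → A₁ = 72.217 sabins.
V = 629.37 m³. Required absorption A₂ = 0.161 × 629.37 / 0.50 = 202.657 sabins.
Additional absorption ΔA = 202.657 − 72.217 = 130.4 sabins.

130.4 sabins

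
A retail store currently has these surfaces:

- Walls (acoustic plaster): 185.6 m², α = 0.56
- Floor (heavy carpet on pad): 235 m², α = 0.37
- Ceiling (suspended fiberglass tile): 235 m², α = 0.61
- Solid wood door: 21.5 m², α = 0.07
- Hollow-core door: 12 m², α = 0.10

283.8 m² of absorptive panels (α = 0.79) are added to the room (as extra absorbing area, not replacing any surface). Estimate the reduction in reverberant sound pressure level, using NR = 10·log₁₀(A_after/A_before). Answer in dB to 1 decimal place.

A_before = Σ Sᵢαᵢ = 185.6*0.56 + 235*0.37 + 235*0.61 + 21.5*0.07 + 12*0.10 = 336.941 sabins.
Treatment contributes 283.8·0.79 = 224.202 sabins.
New total A_after = 561.143 sabins.
Reduction = 10 log₁₀(A_after/A_before) = 10 log₁₀(1.6654) = 2.2 dB.

2.2 dB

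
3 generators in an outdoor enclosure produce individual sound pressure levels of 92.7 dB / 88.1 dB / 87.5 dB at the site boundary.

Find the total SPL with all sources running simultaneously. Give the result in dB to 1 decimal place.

Converting to relative power and adding: 10^(92.7/10) + 10^(88.1/10) + 10^(87.5/10) = 3.07e+09.
L_total = 10·log₁₀(3.07e+09) = 94.9 dB.

94.9 dB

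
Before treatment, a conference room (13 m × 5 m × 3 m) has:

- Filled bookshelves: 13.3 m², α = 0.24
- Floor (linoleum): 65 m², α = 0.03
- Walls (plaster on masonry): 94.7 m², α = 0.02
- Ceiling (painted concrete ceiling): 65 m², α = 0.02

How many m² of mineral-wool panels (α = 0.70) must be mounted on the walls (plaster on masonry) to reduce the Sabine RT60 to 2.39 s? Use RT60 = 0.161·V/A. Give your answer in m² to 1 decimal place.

A₁ = Σ Sᵢαᵢ = 13.3*0.24 + 65*0.03 + 94.7*0.02 + 65*0.02 = 8.336 sabins.
Required A₂ = 0.161·195/2.39 = 13.136 sabins.
ΔA needed = 13.136 − 8.336 = 4.800 sabins.
Net gain per m²: Δα = 0.70 − 0.02 = 0.68.
Area = ΔA/Δα = 4.800/0.68 = 7.1 m².

7.1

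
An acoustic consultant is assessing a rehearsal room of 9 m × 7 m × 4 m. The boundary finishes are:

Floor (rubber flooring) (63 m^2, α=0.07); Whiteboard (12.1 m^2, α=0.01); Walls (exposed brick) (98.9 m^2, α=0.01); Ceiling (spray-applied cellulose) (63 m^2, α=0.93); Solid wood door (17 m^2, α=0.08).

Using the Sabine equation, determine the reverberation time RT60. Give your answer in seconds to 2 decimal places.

Summing Sᵢαᵢ: 4.410 + 0.121 + 0.989 + 58.590 + 1.360 → A = 65.470 sabins.
Volume V = 9 × 7 × 4 = 252 m³.
RT60 = 0.161 · V / A = 0.161 × 252 / 65.470 = 0.62 s.

0.62 seconds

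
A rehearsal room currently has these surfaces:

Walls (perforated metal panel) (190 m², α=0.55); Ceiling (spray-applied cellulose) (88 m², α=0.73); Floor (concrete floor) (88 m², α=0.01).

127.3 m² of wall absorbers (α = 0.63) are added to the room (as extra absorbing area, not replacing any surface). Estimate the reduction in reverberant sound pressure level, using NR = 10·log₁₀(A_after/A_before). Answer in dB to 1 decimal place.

1.7 dB

Total absorption A_before = 190·0.55 + 88·0.73 + 88·0.01
  = 104.500 + 64.240 + 0.880 = 169.620 m² sabins.
Added absorption = 127.3 × 0.63 = 80.199 sabins.
A_after = 169.620 + 80.199 = 249.819 sabins.
NR = 10·log₁₀(249.819/169.620) = 1.7 dB.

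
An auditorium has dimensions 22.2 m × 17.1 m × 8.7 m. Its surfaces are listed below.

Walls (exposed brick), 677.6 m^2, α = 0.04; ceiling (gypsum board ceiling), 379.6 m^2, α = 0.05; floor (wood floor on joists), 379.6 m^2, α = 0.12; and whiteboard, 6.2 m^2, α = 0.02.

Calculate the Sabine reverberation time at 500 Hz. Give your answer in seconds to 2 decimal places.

5.79 seconds

Total absorption A = 677.6·0.04 + 379.6·0.05 + 379.6·0.12 + 6.2·0.02
  = 27.104 + 18.980 + 45.552 + 0.124 = 91.760 m^2 sabins.
Room volume: 3302.694 m³.
T = 0.161 V/A = 0.161·3302.694/91.760 = 5.79 s.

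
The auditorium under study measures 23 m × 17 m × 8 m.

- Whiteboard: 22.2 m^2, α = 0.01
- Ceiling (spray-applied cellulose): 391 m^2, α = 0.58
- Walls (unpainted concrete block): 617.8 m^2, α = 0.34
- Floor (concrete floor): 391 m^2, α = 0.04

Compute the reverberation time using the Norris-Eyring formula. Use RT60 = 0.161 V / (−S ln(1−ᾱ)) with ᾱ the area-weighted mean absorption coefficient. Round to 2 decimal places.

Total surface area S = 22.2 + 391 + 617.8 + 391 = 1422.0 m^2.
Absorption A = 22.2×0.01 + 391×0.58 + 617.8×0.34 + 391×0.04 = 452.694 sabins.
Mean coefficient ᾱ = A/S = 0.3184.
Eyring denominator: −S ln(1−ᾱ) = 545.070.
V = 23 × 17 × 8 = 3128 m³.
RT60 = 0.161 × 3128 / 545.070 = 0.92 s.

0.92 sec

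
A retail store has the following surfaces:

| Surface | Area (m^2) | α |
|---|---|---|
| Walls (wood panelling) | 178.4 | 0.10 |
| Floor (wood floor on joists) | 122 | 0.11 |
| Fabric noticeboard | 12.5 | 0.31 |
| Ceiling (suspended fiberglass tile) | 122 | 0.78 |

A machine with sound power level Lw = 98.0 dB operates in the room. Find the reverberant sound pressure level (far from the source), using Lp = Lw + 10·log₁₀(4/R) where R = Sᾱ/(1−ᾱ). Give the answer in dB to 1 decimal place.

A = 130.295 sabins; S = 434.9 m^2.
ᾱ = 0.2996, so room constant R = A/(1−ᾱ) = 186.029 m^2.
Lp = 98.0 + 10·log₁₀(4/186.029) = 98.0 + (-16.68) = 81.3 dB.

81.3 dB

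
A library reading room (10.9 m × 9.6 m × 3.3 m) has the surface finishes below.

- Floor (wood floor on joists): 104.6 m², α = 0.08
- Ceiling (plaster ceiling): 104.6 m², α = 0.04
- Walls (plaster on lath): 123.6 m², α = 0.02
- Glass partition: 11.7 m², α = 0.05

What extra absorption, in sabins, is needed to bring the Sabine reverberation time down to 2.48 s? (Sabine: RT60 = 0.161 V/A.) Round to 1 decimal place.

6.8 sabins

Equivalent absorption area: A₁ = 104.6·0.08 + 104.6·0.04 + 123.6·0.02 + 11.7·0.05 = 15.609 m².
For T = 2.48 s, need A₂ = 0.161·V/T = 0.161·345.312/2.48 = 22.417 sabins.
ΔA = A₂ − A₁ = 22.417 − 15.609 = 6.8 sabins.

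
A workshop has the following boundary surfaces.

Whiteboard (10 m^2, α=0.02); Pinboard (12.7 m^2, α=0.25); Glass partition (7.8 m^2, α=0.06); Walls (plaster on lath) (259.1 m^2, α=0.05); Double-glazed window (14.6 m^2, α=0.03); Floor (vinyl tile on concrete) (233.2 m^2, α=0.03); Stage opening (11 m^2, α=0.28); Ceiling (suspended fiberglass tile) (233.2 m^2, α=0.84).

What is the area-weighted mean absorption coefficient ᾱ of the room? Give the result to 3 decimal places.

S = Σ Sᵢ = 10 + 12.7 + 7.8 + 259.1 + 14.6 + 233.2 + 11 + 233.2 = 781.6 m^2.
A = 10*0.02 + 12.7*0.25 + 7.8*0.06 + 259.1*0.05 + 14.6*0.03 + 233.2*0.03 + 11*0.28 + 233.2*0.84 = 223.200 sabins.
ᾱ = A/S = 0.286.

0.286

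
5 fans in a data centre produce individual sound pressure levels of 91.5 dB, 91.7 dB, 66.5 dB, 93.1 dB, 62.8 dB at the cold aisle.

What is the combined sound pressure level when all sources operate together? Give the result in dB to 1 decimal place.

96.9 dB

Sum in the linear (power) domain: Σ 10^(Lᵢ/10) = 10^(91.5/10) + 10^(91.7/10) + 10^(66.5/10) + 10^(93.1/10) + 10^(62.8/10) = 4.94e+09.
Back to dB: 10·log₁₀ Σ = 96.9 dB.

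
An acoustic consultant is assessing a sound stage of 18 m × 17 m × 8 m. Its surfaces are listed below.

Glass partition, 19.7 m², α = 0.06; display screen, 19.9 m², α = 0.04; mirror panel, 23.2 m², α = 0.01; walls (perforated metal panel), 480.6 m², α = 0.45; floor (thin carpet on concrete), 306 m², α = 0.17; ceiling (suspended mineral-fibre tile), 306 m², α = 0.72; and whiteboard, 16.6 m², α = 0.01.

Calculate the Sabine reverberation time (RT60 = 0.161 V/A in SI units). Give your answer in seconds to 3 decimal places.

0.803 sec

Total absorption A = 19.7*0.06 + 19.9*0.04 + 23.2*0.01 + 480.6*0.45 + 306*0.17 + 306*0.72 + 16.6*0.01
  = 1.182 + 0.796 + 0.232 + 216.270 + 52.020 + 220.320 + 0.166 = 490.986 m² sabins.
Room volume: 2448 m³.
Sabine: RT60 = 0.161 × 2448 / 490.986 = 0.803 s.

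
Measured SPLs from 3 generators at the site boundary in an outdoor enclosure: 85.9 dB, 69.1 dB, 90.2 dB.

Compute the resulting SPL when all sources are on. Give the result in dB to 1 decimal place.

91.6 dB

Converting to relative power and adding: 10^(85.9/10) + 10^(69.1/10) + 10^(90.2/10) = 1.444e+09.
Back to dB: 10·log₁₀ Σ = 91.6 dB.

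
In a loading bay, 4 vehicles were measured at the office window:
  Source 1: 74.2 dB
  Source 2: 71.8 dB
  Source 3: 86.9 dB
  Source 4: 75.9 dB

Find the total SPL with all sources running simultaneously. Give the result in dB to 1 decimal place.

87.6 dB

Sum in the linear (power) domain: Σ 10^(Lᵢ/10) = 10^(74.2/10) + 10^(71.8/10) + 10^(86.9/10) + 10^(75.9/10) = 5.701e+08.
L_total = 10·log₁₀(5.701e+08) = 87.6 dB.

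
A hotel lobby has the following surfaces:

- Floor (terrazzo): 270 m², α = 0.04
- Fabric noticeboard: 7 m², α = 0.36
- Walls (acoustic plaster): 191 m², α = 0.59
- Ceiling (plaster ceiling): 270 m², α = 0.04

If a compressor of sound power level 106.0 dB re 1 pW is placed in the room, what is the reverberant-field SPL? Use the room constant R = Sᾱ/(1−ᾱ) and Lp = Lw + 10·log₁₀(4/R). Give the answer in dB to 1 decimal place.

Σ(Sᵢαᵢ) = 270×0.04 + 7×0.36 + 191×0.59 + 270×0.04 = 136.810; total area S = 738.0 m².
ᾱ = 136.810/738.0 = 0.1854; R = Sᾱ/(1−ᾱ) = 136.810/(1−0.1854) = 167.947 m².
Lp = 106.0 + 10·log₁₀(4/167.947) = 106.0 + (-16.23) = 89.8 dB.

89.8 dB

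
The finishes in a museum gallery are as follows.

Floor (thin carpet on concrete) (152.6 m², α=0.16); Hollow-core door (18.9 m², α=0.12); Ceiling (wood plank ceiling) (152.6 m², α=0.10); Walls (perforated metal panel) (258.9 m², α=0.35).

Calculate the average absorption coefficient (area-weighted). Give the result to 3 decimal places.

Total surface area S = 583.0 m².
Weighted sum Σ Sα = 132.559.
ᾱ = A/S = 0.227.

0.227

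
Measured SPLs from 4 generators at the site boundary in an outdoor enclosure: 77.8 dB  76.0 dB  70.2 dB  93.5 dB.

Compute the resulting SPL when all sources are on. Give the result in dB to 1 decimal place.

93.7 dB

Converting to relative power and adding: 10^(77.8/10) + 10^(76.0/10) + 10^(70.2/10) + 10^(93.5/10) = 2.349e+09.
Combined level = 10 log₁₀(2.349e+09) = 93.7 dB.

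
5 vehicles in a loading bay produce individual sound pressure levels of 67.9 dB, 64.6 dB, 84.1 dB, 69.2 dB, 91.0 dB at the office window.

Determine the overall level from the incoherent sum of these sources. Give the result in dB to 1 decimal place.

91.9 dB

Sum in the linear (power) domain: Σ 10^(Lᵢ/10) = 10^(67.9/10) + 10^(64.6/10) + 10^(84.1/10) + 10^(69.2/10) + 10^(91.0/10) = 1.533e+09.
Combined level = 10 log₁₀(1.533e+09) = 91.9 dB.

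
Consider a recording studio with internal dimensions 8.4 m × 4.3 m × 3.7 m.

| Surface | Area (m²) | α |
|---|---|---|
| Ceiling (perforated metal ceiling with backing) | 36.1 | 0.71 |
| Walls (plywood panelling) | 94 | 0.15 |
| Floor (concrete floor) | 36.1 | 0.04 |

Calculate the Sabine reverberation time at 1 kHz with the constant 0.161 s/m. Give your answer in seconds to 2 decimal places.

0.52 sec

A = Σ Sᵢαᵢ = 36.1×0.71 + 94×0.15 + 36.1×0.04 = 41.175 sabins.
Volume V = 8.4 × 4.3 × 3.7 = 133.644 m³.
RT60 = 0.161 · V / A = 0.161 × 133.644 / 41.175 = 0.52 s.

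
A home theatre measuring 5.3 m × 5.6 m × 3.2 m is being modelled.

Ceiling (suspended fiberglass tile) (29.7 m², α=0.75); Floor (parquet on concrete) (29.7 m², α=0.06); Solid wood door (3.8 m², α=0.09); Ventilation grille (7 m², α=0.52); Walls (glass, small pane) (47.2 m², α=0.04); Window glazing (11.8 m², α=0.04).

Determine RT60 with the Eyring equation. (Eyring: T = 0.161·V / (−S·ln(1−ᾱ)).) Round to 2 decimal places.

0.44 seconds

Total surface area S = 29.7 + 29.7 + 3.8 + 7 + 47.2 + 11.8 = 129.2 m².
Absorption A = 29.7·0.75 + 29.7·0.06 + 3.8·0.09 + 7·0.52 + 47.2·0.04 + 11.8·0.04 = 30.399 sabins.
Mean coefficient ᾱ = A/S = 0.2353.
−S·ln(1−ᾱ) = −129.2 × ln(1 − 0.2353) = 34.661.
V = 5.3 × 5.6 × 3.2 = 94.976 m³.
T = 0.161·V/[−S·ln(1−ᾱ)] = 0.161·94.976/34.661 = 0.44 s.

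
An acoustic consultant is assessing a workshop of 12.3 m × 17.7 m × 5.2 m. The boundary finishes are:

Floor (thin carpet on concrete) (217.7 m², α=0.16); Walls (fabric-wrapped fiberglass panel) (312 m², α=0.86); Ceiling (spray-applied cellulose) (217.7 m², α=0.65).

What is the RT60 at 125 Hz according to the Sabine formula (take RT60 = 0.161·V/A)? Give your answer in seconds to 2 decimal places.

0.41 sec

Total absorption A = 217.7×0.16 + 312×0.86 + 217.7×0.65
  = 34.832 + 268.320 + 141.505 = 444.657 m² sabins.
Volume V = 12.3 × 17.7 × 5.2 = 1132.092 m³.
RT60 = 0.161 · V / A = 0.161 × 1132.092 / 444.657 = 0.41 s.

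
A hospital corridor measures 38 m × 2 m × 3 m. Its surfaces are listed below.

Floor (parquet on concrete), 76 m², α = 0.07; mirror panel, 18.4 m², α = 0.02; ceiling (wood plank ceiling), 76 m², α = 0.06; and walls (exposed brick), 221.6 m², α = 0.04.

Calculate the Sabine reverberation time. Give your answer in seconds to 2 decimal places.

A = Σ Sᵢαᵢ = 76*0.07 + 18.4*0.02 + 76*0.06 + 221.6*0.04 = 19.112 sabins.
V = 38·2·3 = 228 m³.
Sabine: RT60 = 0.161 × 228 / 19.112 = 1.92 s.

1.92 sec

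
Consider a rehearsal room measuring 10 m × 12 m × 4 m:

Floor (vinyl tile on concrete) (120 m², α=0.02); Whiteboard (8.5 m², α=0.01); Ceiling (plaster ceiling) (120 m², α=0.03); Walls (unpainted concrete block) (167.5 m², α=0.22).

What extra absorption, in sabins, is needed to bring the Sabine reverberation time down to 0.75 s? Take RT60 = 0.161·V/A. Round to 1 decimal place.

60.1 sabins

A₁ = Σ Sᵢαᵢ = 120×0.02 + 8.5×0.01 + 120×0.03 + 167.5×0.22 = 42.935 sabins.
For T = 0.75 s, need A₂ = 0.161·V/T = 0.161·480/0.75 = 103.040 sabins.
Shortfall: 103.040 − 42.935 = 60.1 sabins.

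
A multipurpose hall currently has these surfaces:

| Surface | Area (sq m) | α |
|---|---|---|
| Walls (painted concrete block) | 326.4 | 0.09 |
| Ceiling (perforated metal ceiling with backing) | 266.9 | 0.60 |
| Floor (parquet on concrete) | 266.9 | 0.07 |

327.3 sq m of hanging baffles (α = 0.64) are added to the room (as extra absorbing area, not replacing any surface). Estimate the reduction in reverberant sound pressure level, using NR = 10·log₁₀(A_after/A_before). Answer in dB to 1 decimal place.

Total absorption A_before = 326.4×0.09 + 266.9×0.60 + 266.9×0.07
  = 29.376 + 160.140 + 18.683 = 208.199 sq m sabins.
Added absorption = 327.3 × 0.64 = 209.472 sabins.
A_after = 208.199 + 209.472 = 417.671 sabins.
Reduction = 10 log₁₀(A_after/A_before) = 10 log₁₀(2.0061) = 3.0 dB.

3.0 dB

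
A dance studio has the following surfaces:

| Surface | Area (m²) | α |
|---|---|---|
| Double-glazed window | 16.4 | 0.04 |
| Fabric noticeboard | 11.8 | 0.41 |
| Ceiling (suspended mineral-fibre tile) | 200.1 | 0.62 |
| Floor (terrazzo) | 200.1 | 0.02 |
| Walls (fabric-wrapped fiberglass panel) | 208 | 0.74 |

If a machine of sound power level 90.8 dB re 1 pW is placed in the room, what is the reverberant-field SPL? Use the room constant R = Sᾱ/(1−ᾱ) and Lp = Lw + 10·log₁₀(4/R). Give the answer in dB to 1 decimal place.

69.6 dB

Σ(Sᵢαᵢ) = 16.4×0.04 + 11.8×0.41 + 200.1×0.62 + 200.1×0.02 + 208×0.74 = 287.478; total area S = 636.4 m².
ᾱ = 0.4517, so room constant R = A/(1−ᾱ) = 524.308 m².
Lp = 90.8 + 10·log₁₀(4/524.308) = 90.8 + (-21.18) = 69.6 dB.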